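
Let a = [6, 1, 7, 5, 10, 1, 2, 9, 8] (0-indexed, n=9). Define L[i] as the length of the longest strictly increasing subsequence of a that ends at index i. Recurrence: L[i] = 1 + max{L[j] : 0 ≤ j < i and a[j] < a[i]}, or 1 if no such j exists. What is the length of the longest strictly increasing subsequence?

   i    0    1    2    3    4    5    6    7    8
a[i]    6    1    7    5   10    1    2    9    8
L[i]    1    1    2    2    3    1    2    3    3

3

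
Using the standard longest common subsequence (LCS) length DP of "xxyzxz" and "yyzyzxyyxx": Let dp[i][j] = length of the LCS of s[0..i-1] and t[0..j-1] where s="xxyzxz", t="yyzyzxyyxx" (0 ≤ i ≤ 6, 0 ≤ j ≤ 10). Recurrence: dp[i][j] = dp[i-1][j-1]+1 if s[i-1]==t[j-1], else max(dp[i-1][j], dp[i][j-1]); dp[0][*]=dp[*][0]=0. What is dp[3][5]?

1

   ''  y  y  z  y  z  x  y  y  x  x
''  0  0  0  0  0  0  0  0  0  0  0
 x  0  0  0  0  0  0  1  1  1  1  1
 x  0  0  0  0  0  0  1  1  1  2  2
 y  0  1  1  1  1  1  1  2  2  2  2
 z  0  1  1  2  2  2  2  2  2  2  2
 x  0  1  1  2  2  2  3  3  3  3  3
 z  0  1  1  2  2  3  3  3  3  3  3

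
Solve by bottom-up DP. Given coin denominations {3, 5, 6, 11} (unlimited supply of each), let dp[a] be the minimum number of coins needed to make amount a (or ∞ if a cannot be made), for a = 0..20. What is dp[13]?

3

 a  0  1  2  3  4  5  6  7  8  9 10 11 12 13 14 15 16 17 18 19 20
dp  0  -  -  1  -  1  1  -  2  2  2  1  2  3  2  3  2  2  3  3  3
(- denotes ∞ / unreachable)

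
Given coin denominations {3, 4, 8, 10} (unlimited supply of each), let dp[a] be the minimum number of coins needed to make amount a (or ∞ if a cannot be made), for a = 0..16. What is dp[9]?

3

 a  0  1  2  3  4  5  6  7  8  9 10 11 12 13 14 15 16
dp  0  -  -  1  1  -  2  2  1  3  1  2  2  2  2  3  2
(- denotes ∞ / unreachable)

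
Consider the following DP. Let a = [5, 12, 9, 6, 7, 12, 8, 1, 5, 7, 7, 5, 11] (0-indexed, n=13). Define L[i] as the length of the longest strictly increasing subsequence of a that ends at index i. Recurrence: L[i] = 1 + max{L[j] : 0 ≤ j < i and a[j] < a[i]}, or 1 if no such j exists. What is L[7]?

   i    0    1    2    3    4    5    6    7    8    9   10   11   12
a[i]    5   12    9    6    7   12    8    1    5    7    7    5   11
L[i]    1    2    2    2    3    4    4    1    2    3    3    2    5

1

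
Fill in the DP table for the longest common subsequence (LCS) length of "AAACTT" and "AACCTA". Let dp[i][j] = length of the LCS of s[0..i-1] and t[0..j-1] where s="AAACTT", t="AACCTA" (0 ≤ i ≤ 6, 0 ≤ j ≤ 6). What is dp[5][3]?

3

   ''  A  A  C  C  T  A
''  0  0  0  0  0  0  0
 A  0  1  1  1  1  1  1
 A  0  1  2  2  2  2  2
 A  0  1  2  2  2  2  3
 C  0  1  2  3  3  3  3
 T  0  1  2  3  3  4  4
 T  0  1  2  3  3  4  4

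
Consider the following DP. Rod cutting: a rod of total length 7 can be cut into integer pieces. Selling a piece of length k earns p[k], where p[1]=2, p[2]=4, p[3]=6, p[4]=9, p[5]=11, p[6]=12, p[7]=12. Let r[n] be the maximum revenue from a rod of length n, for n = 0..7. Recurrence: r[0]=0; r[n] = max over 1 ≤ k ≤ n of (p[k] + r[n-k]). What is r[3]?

6

   n    0    1    2    3    4    5    6    7
r[n]    0    2    4    6    9   11   13   15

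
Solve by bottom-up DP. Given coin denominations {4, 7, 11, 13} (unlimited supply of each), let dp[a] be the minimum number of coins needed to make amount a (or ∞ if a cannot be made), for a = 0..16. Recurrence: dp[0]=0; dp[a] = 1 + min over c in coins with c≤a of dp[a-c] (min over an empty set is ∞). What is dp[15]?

 a  0  1  2  3  4  5  6  7  8  9 10 11 12 13 14 15 16
dp  0  -  -  -  1  -  -  1  2  -  -  1  3  1  2  2  4
(- denotes ∞ / unreachable)

2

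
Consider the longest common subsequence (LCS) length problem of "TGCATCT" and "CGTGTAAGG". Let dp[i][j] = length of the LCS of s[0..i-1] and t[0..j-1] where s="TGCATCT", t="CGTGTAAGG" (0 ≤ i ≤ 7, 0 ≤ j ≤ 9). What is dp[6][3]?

2

   ''  C  G  T  G  T  A  A  G  G
''  0  0  0  0  0  0  0  0  0  0
 T  0  0  0  1  1  1  1  1  1  1
 G  0  0  1  1  2  2  2  2  2  2
 C  0  1  1  1  2  2  2  2  2  2
 A  0  1  1  1  2  2  3  3  3  3
 T  0  1  1  2  2  3  3  3  3  3
 C  0  1  1  2  2  3  3  3  3  3
 T  0  1  1  2  2  3  3  3  3  3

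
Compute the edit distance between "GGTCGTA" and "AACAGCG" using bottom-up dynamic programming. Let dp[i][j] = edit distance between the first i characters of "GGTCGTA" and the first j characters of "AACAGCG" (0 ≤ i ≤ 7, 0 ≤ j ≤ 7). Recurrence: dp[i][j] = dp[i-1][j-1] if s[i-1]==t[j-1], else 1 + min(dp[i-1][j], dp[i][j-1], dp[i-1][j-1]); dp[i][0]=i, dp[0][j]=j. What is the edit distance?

6

   ''  A  A  C  A  G  C  G
''  0  1  2  3  4  5  6  7
 G  1  1  2  3  4  4  5  6
 G  2  2  2  3  4  4  5  5
 T  3  3  3  3  4  5  5  6
 C  4  4  4  3  4  5  5  6
 G  5  5  5  4  4  4  5  5
 T  6  6  6  5  5  5  5  6
 A  7  6  6  6  5  6  6  6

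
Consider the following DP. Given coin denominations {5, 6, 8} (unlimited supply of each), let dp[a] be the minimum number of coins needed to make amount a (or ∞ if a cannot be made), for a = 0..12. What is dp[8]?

1

 a  0  1  2  3  4  5  6  7  8  9 10 11 12
dp  0  -  -  -  -  1  1  -  1  -  2  2  2
(- denotes ∞ / unreachable)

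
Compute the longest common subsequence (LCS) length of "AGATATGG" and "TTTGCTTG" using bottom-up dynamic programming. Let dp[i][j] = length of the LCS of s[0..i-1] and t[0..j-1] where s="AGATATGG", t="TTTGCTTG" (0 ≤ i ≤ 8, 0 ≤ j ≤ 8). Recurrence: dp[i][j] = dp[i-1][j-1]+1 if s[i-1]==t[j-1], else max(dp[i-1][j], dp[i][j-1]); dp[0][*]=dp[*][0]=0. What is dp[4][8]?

2

   ''  T  T  T  G  C  T  T  G
''  0  0  0  0  0  0  0  0  0
 A  0  0  0  0  0  0  0  0  0
 G  0  0  0  0  1  1  1  1  1
 A  0  0  0  0  1  1  1  1  1
 T  0  1  1  1  1  1  2  2  2
 A  0  1  1  1  1  1  2  2  2
 T  0  1  2  2  2  2  2  3  3
 G  0  1  2  2  3  3  3  3  4
 G  0  1  2  2  3  3  3  3  4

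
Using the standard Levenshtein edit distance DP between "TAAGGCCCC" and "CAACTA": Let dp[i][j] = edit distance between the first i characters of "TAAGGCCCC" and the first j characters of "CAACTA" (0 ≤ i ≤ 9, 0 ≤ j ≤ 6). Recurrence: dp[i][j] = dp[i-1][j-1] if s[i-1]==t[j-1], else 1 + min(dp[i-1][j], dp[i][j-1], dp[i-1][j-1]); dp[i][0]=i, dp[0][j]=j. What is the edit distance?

   ''  C  A  A  C  T  A
''  0  1  2  3  4  5  6
 T  1  1  2  3  4  4  5
 A  2  2  1  2  3  4  4
 A  3  3  2  1  2  3  4
 G  4  4  3  2  2  3  4
 G  5  5  4  3  3  3  4
 C  6  5  5  4  3  4  4
 C  7  6  6  5  4  4  5
 C  8  7  7  6  5  5  5
 C  9  8  8  7  6  6  6

6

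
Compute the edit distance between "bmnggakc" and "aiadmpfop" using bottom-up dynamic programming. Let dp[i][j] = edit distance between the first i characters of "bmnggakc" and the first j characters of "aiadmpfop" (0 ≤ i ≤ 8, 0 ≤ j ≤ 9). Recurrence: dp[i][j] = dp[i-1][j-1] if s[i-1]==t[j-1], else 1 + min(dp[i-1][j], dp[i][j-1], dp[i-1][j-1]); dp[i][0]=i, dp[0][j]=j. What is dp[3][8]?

   ''  a  i  a  d  m  p  f  o  p
''  0  1  2  3  4  5  6  7  8  9
 b  1  1  2  3  4  5  6  7  8  9
 m  2  2  2  3  4  4  5  6  7  8
 n  3  3  3  3  4  5  5  6  7  8
 g  4  4  4  4  4  5  6  6  7  8
 g  5  5  5  5  5  5  6  7  7  8
 a  6  5  6  5  6  6  6  7  8  8
 k  7  6  6  6  6  7  7  7  8  9
 c  8  7  7  7  7  7  8  8  8  9

7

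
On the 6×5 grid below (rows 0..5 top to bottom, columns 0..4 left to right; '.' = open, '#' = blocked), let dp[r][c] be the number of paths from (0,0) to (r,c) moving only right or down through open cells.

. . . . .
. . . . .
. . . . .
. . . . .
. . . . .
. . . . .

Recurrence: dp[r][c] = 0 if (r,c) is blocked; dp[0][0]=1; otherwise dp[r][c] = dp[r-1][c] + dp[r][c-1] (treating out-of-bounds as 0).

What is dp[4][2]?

15

r\c   0   1   2   3   4
  0   1   1   1   1   1
  1   1   2   3   4   5
  2   1   3   6  10  15
  3   1   4  10  20  35
  4   1   5  15  35  70
  5   1   6  21  56 126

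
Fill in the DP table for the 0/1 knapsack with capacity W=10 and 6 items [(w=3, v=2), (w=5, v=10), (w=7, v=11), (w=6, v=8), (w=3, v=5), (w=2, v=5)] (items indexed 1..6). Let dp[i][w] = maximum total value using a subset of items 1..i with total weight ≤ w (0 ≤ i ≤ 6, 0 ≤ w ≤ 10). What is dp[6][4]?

i\w   0   1   2   3   4   5   6   7   8   9  10
  0   0   0   0   0   0   0   0   0   0   0   0
  1   0   0   0   2   2   2   2   2   2   2   2
  2   0   0   0   2   2  10  10  10  12  12  12
  3   0   0   0   2   2  10  10  11  12  12  13
  4   0   0   0   2   2  10  10  11  12  12  13
  5   0   0   0   5   5  10  10  11  15  15  16
  6   0   0   5   5   5  10  10  15  15  16  20

5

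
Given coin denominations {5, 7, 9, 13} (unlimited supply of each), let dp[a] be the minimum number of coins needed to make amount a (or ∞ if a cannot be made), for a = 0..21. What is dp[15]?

3

 a  0  1  2  3  4  5  6  7  8  9 10 11 12 13 14 15 16 17 18 19 20 21
dp  0  -  -  -  -  1  -  1  -  1  2  -  2  1  2  3  2  3  2  3  2  3
(- denotes ∞ / unreachable)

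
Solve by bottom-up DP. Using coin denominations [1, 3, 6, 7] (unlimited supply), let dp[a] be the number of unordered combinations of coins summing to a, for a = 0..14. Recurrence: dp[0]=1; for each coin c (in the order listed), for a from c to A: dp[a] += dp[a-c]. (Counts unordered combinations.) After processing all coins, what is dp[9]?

after  coin     0     1     2     3     4     5     6     7     8     9    10    11    12    13    14
          1     1     1     1     1     1     1     1     1     1     1     1     1     1     1     1
          3     1     1     1     2     2     2     3     3     3     4     4     4     5     5     5
          6     1     1     1     2     2     2     4     4     4     6     6     6     9     9     9
          7     1     1     1     2     2     2     4     5     5     7     8     8    11    13    14

7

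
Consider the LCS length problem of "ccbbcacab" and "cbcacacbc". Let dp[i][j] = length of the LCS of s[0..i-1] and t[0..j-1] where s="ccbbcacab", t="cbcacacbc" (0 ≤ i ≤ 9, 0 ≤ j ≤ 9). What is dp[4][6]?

2

   ''  c  b  c  a  c  a  c  b  c
''  0  0  0  0  0  0  0  0  0  0
 c  0  1  1  1  1  1  1  1  1  1
 c  0  1  1  2  2  2  2  2  2  2
 b  0  1  2  2  2  2  2  2  3  3
 b  0  1  2  2  2  2  2  2  3  3
 c  0  1  2  3  3  3  3  3  3  4
 a  0  1  2  3  4  4  4  4  4  4
 c  0  1  2  3  4  5  5  5  5  5
 a  0  1  2  3  4  5  6  6  6  6
 b  0  1  2  3  4  5  6  6  7  7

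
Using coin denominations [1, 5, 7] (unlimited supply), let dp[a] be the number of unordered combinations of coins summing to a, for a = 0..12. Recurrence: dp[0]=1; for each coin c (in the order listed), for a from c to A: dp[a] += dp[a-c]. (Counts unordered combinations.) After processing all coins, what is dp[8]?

after  coin     0     1     2     3     4     5     6     7     8     9    10    11    12
          1     1     1     1     1     1     1     1     1     1     1     1     1     1
          5     1     1     1     1     1     2     2     2     2     2     3     3     3
          7     1     1     1     1     1     2     2     3     3     3     4     4     5

3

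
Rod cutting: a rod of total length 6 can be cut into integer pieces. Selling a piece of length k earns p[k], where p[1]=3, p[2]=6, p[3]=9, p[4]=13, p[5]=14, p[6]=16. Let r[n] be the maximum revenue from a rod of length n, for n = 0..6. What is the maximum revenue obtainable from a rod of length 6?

19

   n    0    1    2    3    4    5    6
r[n]    0    3    6    9   13   16   19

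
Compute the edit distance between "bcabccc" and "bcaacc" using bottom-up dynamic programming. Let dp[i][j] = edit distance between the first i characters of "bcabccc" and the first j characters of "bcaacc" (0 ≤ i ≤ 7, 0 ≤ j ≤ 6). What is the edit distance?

   ''  b  c  a  a  c  c
''  0  1  2  3  4  5  6
 b  1  0  1  2  3  4  5
 c  2  1  0  1  2  3  4
 a  3  2  1  0  1  2  3
 b  4  3  2  1  1  2  3
 c  5  4  3  2  2  1  2
 c  6  5  4  3  3  2  1
 c  7  6  5  4  4  3  2

2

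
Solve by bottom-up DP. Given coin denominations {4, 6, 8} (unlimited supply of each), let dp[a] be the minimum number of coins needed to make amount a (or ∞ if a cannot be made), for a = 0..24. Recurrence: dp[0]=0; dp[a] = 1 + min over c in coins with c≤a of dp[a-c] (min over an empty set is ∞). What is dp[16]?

2

 a  0  1  2  3  4  5  6  7  8  9 10 11 12 13 14 15 16 17 18 19 20 21 22 23 24
dp  0  -  -  -  1  -  1  -  1  -  2  -  2  -  2  -  2  -  3  -  3  -  3  -  3
(- denotes ∞ / unreachable)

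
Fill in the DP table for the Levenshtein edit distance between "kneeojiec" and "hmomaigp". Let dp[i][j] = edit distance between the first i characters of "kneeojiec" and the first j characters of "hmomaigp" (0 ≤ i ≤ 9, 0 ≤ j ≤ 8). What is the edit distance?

   ''  h  m  o  m  a  i  g  p
''  0  1  2  3  4  5  6  7  8
 k  1  1  2  3  4  5  6  7  8
 n  2  2  2  3  4  5  6  7  8
 e  3  3  3  3  4  5  6  7  8
 e  4  4  4  4  4  5  6  7  8
 o  5  5  5  4  5  5  6  7  8
 j  6  6  6  5  5  6  6  7  8
 i  7  7  7  6  6  6  6  7  8
 e  8  8  8  7  7  7  7  7  8
 c  9  9  9  8  8  8  8  8  8

8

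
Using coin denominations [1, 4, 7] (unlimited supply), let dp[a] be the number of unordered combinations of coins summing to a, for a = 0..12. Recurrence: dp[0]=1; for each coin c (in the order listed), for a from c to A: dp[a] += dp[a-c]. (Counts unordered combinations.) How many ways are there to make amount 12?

6

after  coin     0     1     2     3     4     5     6     7     8     9    10    11    12
          1     1     1     1     1     1     1     1     1     1     1     1     1     1
          4     1     1     1     1     2     2     2     2     3     3     3     3     4
          7     1     1     1     1     2     2     2     3     4     4     4     5     6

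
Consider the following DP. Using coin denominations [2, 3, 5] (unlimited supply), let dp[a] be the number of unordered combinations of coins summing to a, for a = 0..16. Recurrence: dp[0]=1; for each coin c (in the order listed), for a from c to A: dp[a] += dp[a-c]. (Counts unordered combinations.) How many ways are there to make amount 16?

after  coin     0     1     2     3     4     5     6     7     8     9    10    11    12    13    14    15    16
          2     1     0     1     0     1     0     1     0     1     0     1     0     1     0     1     0     1
          3     1     0     1     1     1     1     2     1     2     2     2     2     3     2     3     3     3
          5     1     0     1     1     1     2     2     2     3     3     4     4     5     5     6     7     7

7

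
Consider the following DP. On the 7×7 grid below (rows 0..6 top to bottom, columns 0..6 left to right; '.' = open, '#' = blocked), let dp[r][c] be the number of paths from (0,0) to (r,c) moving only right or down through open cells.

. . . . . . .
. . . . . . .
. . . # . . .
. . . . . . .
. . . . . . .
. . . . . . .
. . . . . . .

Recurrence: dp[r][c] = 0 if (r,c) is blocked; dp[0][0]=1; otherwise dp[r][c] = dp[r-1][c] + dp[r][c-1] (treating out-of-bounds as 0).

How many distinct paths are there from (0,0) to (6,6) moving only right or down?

574

r\c   0   1   2   3   4   5   6
  0   1   1   1   1   1   1   1
  1   1   2   3   4   5   6   7
  2   1   3   6   0   5  11  18
  3   1   4  10  10  15  26  44
  4   1   5  15  25  40  66 110
  5   1   6  21  46  86 152 262
  6   1   7  28  74 160 312 574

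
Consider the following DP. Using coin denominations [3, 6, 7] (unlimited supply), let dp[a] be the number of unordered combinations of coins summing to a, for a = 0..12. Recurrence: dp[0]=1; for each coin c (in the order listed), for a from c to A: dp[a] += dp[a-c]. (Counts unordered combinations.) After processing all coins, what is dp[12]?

after  coin     0     1     2     3     4     5     6     7     8     9    10    11    12
          3     1     0     0     1     0     0     1     0     0     1     0     0     1
          6     1     0     0     1     0     0     2     0     0     2     0     0     3
          7     1     0     0     1     0     0     2     1     0     2     1     0     3

3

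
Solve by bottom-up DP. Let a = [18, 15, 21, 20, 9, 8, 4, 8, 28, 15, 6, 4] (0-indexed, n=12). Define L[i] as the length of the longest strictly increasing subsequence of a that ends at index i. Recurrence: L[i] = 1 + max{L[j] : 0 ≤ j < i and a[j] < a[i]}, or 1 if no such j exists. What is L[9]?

   i    0    1    2    3    4    5    6    7    8    9   10   11
a[i]   18   15   21   20    9    8    4    8   28   15    6    4
L[i]    1    1    2    2    1    1    1    2    3    3    2    1

3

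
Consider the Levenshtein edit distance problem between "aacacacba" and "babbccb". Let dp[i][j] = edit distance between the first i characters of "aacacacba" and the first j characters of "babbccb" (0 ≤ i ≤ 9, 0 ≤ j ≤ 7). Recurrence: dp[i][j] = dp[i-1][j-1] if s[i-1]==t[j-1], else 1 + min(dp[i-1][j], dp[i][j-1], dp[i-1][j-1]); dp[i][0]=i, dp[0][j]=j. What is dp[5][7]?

   ''  b  a  b  b  c  c  b
''  0  1  2  3  4  5  6  7
 a  1  1  1  2  3  4  5  6
 a  2  2  1  2  3  4  5  6
 c  3  3  2  2  3  3  4  5
 a  4  4  3  3  3  4  4  5
 c  5  5  4  4  4  3  4  5
 a  6  6  5  5  5  4  4  5
 c  7  7  6  6  6  5  4  5
 b  8  7  7  6  6  6  5  4
 a  9  8  7  7  7  7  6  5

5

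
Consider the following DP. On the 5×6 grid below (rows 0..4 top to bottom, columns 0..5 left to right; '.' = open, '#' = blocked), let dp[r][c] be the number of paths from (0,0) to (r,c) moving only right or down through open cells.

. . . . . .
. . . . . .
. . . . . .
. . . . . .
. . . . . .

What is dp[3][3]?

20

r\c   0   1   2   3   4   5
  0   1   1   1   1   1   1
  1   1   2   3   4   5   6
  2   1   3   6  10  15  21
  3   1   4  10  20  35  56
  4   1   5  15  35  70 126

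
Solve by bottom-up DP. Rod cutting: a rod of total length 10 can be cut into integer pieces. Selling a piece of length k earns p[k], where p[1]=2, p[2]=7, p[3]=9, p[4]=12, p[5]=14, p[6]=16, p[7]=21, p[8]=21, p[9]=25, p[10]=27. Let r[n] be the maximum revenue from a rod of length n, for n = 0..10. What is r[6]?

21

   n    0    1    2    3    4    5    6    7    8    9   10
r[n]    0    2    7    9   14   16   21   23   28   30   35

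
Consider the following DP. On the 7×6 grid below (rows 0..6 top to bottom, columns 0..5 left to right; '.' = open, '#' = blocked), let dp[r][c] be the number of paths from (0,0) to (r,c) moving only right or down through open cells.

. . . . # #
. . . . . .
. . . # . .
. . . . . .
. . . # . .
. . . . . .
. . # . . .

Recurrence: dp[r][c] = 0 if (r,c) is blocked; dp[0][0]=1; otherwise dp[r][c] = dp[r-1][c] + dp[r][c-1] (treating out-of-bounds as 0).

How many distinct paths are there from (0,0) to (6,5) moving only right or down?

127

r\c   0   1   2   3   4   5
  0   1   1   1   1   0   0
  1   1   2   3   4   4   4
  2   1   3   6   0   4   8
  3   1   4  10  10  14  22
  4   1   5  15   0  14  36
  5   1   6  21  21  35  71
  6   1   7   0  21  56 127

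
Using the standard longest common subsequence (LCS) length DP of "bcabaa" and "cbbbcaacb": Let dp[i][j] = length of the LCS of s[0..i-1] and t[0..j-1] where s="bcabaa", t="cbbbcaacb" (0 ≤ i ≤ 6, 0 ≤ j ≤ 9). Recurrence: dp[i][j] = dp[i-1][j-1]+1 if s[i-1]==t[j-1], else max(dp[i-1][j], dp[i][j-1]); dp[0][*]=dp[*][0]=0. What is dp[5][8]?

   ''  c  b  b  b  c  a  a  c  b
''  0  0  0  0  0  0  0  0  0  0
 b  0  0  1  1  1  1  1  1  1  1
 c  0  1  1  1  1  2  2  2  2  2
 a  0  1  1  1  1  2  3  3  3  3
 b  0  1  2  2  2  2  3  3  3  4
 a  0  1  2  2  2  2  3  4  4  4
 a  0  1  2  2  2  2  3  4  4  4

4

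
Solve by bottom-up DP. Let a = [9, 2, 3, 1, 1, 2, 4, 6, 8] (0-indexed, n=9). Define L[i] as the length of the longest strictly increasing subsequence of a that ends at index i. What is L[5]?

   i    0    1    2    3    4    5    6    7    8
a[i]    9    2    3    1    1    2    4    6    8
L[i]    1    1    2    1    1    2    3    4    5

2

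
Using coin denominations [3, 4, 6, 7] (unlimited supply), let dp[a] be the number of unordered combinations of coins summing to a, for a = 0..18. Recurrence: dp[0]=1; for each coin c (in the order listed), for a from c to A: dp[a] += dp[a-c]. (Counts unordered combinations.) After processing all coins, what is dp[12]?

4

after  coin     0     1     2     3     4     5     6     7     8     9    10    11    12    13    14    15    16    17    18
          3     1     0     0     1     0     0     1     0     0     1     0     0     1     0     0     1     0     0     1
          4     1     0     0     1     1     0     1     1     1     1     1     1     2     1     1     2     2     1     2
          6     1     0     0     1     1     0     2     1     1     2     2     1     4     2     2     4     4     2     6
          7     1     0     0     1     1     0     2     2     1     2     3     2     4     4     4     5     6     5     8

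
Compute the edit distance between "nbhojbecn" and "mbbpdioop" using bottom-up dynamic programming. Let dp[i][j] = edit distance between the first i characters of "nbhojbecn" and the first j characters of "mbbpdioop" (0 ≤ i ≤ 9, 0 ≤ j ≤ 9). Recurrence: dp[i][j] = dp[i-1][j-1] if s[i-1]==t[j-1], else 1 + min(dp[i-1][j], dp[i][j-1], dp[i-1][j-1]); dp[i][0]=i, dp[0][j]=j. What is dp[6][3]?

4

   ''  m  b  b  p  d  i  o  o  p
''  0  1  2  3  4  5  6  7  8  9
 n  1  1  2  3  4  5  6  7  8  9
 b  2  2  1  2  3  4  5  6  7  8
 h  3  3  2  2  3  4  5  6  7  8
 o  4  4  3  3  3  4  5  5  6  7
 j  5  5  4  4  4  4  5  6  6  7
 b  6  6  5  4  5  5  5  6  7  7
 e  7  7  6  5  5  6  6  6  7  8
 c  8  8  7  6  6  6  7  7  7  8
 n  9  9  8  7  7  7  7  8  8  8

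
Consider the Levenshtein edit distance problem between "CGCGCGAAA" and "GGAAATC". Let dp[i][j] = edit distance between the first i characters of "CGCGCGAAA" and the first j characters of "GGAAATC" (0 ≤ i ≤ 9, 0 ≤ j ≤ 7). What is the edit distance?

   ''  G  G  A  A  A  T  C
''  0  1  2  3  4  5  6  7
 C  1  1  2  3  4  5  6  6
 G  2  1  1  2  3  4  5  6
 C  3  2  2  2  3  4  5  5
 G  4  3  2  3  3  4  5  6
 C  5  4  3  3  4  4  5  5
 G  6  5  4  4  4  5  5  6
 A  7  6  5  4  4  4  5  6
 A  8  7  6  5  4  4  5  6
 A  9  8  7  6  5  4  5  6

6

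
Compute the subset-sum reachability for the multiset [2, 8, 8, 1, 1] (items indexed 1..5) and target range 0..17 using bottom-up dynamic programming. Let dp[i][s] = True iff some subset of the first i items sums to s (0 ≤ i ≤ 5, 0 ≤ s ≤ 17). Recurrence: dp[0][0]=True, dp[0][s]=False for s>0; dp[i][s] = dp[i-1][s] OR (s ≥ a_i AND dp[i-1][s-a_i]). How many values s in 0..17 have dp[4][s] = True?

i\s   0   1   2   3   4   5   6   7   8   9  10  11  12  13  14  15  16  17
  0   T   F   F   F   F   F   F   F   F   F   F   F   F   F   F   F   F   F
  1   T   F   T   F   F   F   F   F   F   F   F   F   F   F   F   F   F   F
  2   T   F   T   F   F   F   F   F   T   F   T   F   F   F   F   F   F   F
  3   T   F   T   F   F   F   F   F   T   F   T   F   F   F   F   F   T   F
  4   T   T   T   T   F   F   F   F   T   T   T   T   F   F   F   F   T   T
  5   T   T   T   T   T   F   F   F   T   T   T   T   T   F   F   F   T   T

10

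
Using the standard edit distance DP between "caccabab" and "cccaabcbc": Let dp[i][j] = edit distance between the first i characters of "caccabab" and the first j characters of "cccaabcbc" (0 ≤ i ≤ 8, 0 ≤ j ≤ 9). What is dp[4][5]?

   ''  c  c  c  a  a  b  c  b  c
''  0  1  2  3  4  5  6  7  8  9
 c  1  0  1  2  3  4  5  6  7  8
 a  2  1  1  2  2  3  4  5  6  7
 c  3  2  1  1  2  3  4  4  5  6
 c  4  3  2  1  2  3  4  4  5  5
 a  5  4  3  2  1  2  3  4  5  6
 b  6  5  4  3  2  2  2  3  4  5
 a  7  6  5  4  3  2  3  3  4  5
 b  8  7  6  5  4  3  2  3  3  4

3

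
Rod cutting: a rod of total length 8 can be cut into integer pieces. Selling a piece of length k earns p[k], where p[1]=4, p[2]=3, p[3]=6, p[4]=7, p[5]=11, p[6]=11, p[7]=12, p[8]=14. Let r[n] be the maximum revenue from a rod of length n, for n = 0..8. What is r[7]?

   n    0    1    2    3    4    5    6    7    8
r[n]    0    4    8   12   16   20   24   28   32

28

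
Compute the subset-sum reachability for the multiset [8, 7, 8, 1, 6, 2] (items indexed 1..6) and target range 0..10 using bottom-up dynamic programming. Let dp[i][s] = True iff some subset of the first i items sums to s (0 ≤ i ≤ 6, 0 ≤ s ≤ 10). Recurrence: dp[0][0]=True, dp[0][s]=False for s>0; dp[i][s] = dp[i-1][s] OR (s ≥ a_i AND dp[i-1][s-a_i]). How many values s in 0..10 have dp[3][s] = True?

3

i\s   0   1   2   3   4   5   6   7   8   9  10
  0   T   F   F   F   F   F   F   F   F   F   F
  1   T   F   F   F   F   F   F   F   T   F   F
  2   T   F   F   F   F   F   F   T   T   F   F
  3   T   F   F   F   F   F   F   T   T   F   F
  4   T   T   F   F   F   F   F   T   T   T   F
  5   T   T   F   F   F   F   T   T   T   T   F
  6   T   T   T   T   F   F   T   T   T   T   T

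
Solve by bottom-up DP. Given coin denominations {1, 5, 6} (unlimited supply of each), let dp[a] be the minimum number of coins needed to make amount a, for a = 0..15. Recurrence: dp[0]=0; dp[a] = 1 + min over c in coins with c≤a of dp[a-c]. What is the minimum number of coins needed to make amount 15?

3

 a  0  1  2  3  4  5  6  7  8  9 10 11 12 13 14 15
dp  0  1  2  3  4  1  1  2  3  4  2  2  2  3  4  3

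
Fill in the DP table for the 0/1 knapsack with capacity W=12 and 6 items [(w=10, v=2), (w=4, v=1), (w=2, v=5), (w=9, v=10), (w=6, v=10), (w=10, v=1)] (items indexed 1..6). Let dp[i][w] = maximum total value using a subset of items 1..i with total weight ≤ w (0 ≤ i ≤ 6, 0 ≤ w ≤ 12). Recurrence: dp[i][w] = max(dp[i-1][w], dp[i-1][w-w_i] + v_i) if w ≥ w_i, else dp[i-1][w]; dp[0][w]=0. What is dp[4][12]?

i\w   0   1   2   3   4   5   6   7   8   9  10  11  12
  0   0   0   0   0   0   0   0   0   0   0   0   0   0
  1   0   0   0   0   0   0   0   0   0   0   2   2   2
  2   0   0   0   0   1   1   1   1   1   1   2   2   2
  3   0   0   5   5   5   5   6   6   6   6   6   6   7
  4   0   0   5   5   5   5   6   6   6  10  10  15  15
  5   0   0   5   5   5   5  10  10  15  15  15  15  16
  6   0   0   5   5   5   5  10  10  15  15  15  15  16

15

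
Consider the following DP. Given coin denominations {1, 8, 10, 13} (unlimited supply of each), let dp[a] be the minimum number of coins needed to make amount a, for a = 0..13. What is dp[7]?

 a  0  1  2  3  4  5  6  7  8  9 10 11 12 13
dp  0  1  2  3  4  5  6  7  1  2  1  2  3  1

7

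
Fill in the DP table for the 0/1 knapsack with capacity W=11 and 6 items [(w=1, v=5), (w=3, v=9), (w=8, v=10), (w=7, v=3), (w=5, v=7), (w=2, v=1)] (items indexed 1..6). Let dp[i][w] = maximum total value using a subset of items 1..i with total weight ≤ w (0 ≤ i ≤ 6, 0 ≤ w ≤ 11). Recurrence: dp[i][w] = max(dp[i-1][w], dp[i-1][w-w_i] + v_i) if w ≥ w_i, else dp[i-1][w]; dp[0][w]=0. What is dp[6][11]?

22

i\w   0   1   2   3   4   5   6   7   8   9  10  11
  0   0   0   0   0   0   0   0   0   0   0   0   0
  1   0   5   5   5   5   5   5   5   5   5   5   5
  2   0   5   5   9  14  14  14  14  14  14  14  14
  3   0   5   5   9  14  14  14  14  14  15  15  19
  4   0   5   5   9  14  14  14  14  14  15  15  19
  5   0   5   5   9  14  14  14  14  16  21  21  21
  6   0   5   5   9  14  14  15  15  16  21  21  22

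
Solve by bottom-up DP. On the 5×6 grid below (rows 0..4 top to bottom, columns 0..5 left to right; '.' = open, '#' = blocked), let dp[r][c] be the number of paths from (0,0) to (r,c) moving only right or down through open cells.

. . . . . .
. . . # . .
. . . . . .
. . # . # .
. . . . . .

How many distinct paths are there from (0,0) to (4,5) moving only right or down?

20

r\c   0   1   2   3   4   5
  0   1   1   1   1   1   1
  1   1   2   3   0   1   2
  2   1   3   6   6   7   9
  3   1   4   0   6   0   9
  4   1   5   5  11  11  20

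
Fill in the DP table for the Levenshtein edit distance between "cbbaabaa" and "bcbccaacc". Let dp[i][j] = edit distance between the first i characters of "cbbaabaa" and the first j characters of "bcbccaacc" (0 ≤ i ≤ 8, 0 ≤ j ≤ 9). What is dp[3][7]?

   ''  b  c  b  c  c  a  a  c  c
''  0  1  2  3  4  5  6  7  8  9
 c  1  1  1  2  3  4  5  6  7  8
 b  2  1  2  1  2  3  4  5  6  7
 b  3  2  2  2  2  3  4  5  6  7
 a  4  3  3  3  3  3  3  4  5  6
 a  5  4  4  4  4  4  3  3  4  5
 b  6  5  5  4  5  5  4  4  4  5
 a  7  6  6  5  5  6  5  4  5  5
 a  8  7  7  6  6  6  6  5  5  6

5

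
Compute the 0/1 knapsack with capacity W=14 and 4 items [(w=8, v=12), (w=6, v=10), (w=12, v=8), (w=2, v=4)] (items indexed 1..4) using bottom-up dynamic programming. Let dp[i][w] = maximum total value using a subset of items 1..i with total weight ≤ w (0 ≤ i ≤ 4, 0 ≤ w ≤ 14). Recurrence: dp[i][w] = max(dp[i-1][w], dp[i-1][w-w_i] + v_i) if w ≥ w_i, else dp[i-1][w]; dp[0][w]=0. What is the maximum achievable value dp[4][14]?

22

i\w   0   1   2   3   4   5   6   7   8   9  10  11  12  13  14
  0   0   0   0   0   0   0   0   0   0   0   0   0   0   0   0
  1   0   0   0   0   0   0   0   0  12  12  12  12  12  12  12
  2   0   0   0   0   0   0  10  10  12  12  12  12  12  12  22
  3   0   0   0   0   0   0  10  10  12  12  12  12  12  12  22
  4   0   0   4   4   4   4  10  10  14  14  16  16  16  16  22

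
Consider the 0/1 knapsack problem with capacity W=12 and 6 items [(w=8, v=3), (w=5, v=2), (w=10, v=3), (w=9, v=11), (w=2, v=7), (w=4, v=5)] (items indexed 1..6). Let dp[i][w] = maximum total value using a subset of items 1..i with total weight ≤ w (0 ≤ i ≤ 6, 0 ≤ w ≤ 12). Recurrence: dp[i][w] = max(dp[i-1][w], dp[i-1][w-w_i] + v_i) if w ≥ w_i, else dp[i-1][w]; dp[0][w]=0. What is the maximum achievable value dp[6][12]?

i\w   0   1   2   3   4   5   6   7   8   9  10  11  12
  0   0   0   0   0   0   0   0   0   0   0   0   0   0
  1   0   0   0   0   0   0   0   0   3   3   3   3   3
  2   0   0   0   0   0   2   2   2   3   3   3   3   3
  3   0   0   0   0   0   2   2   2   3   3   3   3   3
  4   0   0   0   0   0   2   2   2   3  11  11  11  11
  5   0   0   7   7   7   7   7   9   9  11  11  18  18
  6   0   0   7   7   7   7  12  12  12  12  12  18  18

18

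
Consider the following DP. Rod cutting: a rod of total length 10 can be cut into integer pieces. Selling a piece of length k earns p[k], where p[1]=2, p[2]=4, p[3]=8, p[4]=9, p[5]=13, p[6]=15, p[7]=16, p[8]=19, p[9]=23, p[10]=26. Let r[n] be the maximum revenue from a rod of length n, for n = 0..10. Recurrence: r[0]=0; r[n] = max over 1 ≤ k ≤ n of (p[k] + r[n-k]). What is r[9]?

   n    0    1    2    3    4    5    6    7    8    9   10
r[n]    0    2    4    8   10   13   16   18   21   24   26

24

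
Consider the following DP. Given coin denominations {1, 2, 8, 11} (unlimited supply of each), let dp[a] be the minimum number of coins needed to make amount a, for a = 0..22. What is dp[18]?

3

 a  0  1  2  3  4  5  6  7  8  9 10 11 12 13 14 15 16 17 18 19 20 21 22
dp  0  1  1  2  2  3  3  4  1  2  2  1  2  2  3  3  2  3  3  2  3  3  2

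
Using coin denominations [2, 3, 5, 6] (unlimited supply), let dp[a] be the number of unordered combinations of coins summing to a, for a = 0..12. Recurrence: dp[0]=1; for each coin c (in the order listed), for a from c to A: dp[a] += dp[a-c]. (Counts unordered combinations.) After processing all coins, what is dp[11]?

after  coin     0     1     2     3     4     5     6     7     8     9    10    11    12
          2     1     0     1     0     1     0     1     0     1     0     1     0     1
          3     1     0     1     1     1     1     2     1     2     2     2     2     3
          5     1     0     1     1     1     2     2     2     3     3     4     4     5
          6     1     0     1     1     1     2     3     2     4     4     5     6     8

6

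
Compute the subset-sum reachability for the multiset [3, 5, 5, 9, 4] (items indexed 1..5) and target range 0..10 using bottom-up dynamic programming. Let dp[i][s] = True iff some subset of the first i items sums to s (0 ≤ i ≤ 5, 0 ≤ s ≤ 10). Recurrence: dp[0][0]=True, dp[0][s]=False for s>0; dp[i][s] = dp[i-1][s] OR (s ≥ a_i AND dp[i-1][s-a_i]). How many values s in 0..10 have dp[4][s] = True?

6

i\s   0   1   2   3   4   5   6   7   8   9  10
  0   T   F   F   F   F   F   F   F   F   F   F
  1   T   F   F   T   F   F   F   F   F   F   F
  2   T   F   F   T   F   T   F   F   T   F   F
  3   T   F   F   T   F   T   F   F   T   F   T
  4   T   F   F   T   F   T   F   F   T   T   T
  5   T   F   F   T   T   T   F   T   T   T   T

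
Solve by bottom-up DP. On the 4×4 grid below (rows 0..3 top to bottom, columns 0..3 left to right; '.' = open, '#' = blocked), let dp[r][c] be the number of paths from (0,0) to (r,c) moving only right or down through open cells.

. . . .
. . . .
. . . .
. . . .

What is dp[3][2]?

r\c   0   1   2   3
  0   1   1   1   1
  1   1   2   3   4
  2   1   3   6  10
  3   1   4  10  20

10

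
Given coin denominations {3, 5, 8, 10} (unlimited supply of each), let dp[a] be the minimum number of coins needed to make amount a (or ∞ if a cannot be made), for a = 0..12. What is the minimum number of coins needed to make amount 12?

 a  0  1  2  3  4  5  6  7  8  9 10 11 12
dp  0  -  -  1  -  1  2  -  1  3  1  2  4
(- denotes ∞ / unreachable)

4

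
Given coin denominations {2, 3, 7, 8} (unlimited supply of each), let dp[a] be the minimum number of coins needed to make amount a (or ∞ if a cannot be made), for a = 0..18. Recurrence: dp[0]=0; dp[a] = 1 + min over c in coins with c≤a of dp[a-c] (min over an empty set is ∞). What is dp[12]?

 a  0  1  2  3  4  5  6  7  8  9 10 11 12 13 14 15 16 17 18
dp  0  -  1  1  2  2  2  1  1  2  2  2  3  3  2  2  2  3  3
(- denotes ∞ / unreachable)

3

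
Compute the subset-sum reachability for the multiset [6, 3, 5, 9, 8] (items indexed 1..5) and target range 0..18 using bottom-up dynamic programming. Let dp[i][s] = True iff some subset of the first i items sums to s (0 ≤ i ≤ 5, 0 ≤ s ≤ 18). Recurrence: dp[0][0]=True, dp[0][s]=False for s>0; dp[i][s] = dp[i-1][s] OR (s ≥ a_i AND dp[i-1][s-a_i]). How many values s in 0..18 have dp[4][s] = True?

i\s   0   1   2   3   4   5   6   7   8   9  10  11  12  13  14  15  16  17  18
  0   T   F   F   F   F   F   F   F   F   F   F   F   F   F   F   F   F   F   F
  1   T   F   F   F   F   F   T   F   F   F   F   F   F   F   F   F   F   F   F
  2   T   F   F   T   F   F   T   F   F   T   F   F   F   F   F   F   F   F   F
  3   T   F   F   T   F   T   T   F   T   T   F   T   F   F   T   F   F   F   F
  4   T   F   F   T   F   T   T   F   T   T   F   T   T   F   T   T   F   T   T
  5   T   F   F   T   F   T   T   F   T   T   F   T   T   T   T   T   T   T   T

12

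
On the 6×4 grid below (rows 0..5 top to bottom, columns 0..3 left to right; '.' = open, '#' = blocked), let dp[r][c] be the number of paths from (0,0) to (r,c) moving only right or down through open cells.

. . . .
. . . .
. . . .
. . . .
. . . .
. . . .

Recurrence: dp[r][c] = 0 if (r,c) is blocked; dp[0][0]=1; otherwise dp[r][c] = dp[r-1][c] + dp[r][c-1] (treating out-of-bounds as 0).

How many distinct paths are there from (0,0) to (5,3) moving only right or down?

r\c   0   1   2   3
  0   1   1   1   1
  1   1   2   3   4
  2   1   3   6  10
  3   1   4  10  20
  4   1   5  15  35
  5   1   6  21  56

56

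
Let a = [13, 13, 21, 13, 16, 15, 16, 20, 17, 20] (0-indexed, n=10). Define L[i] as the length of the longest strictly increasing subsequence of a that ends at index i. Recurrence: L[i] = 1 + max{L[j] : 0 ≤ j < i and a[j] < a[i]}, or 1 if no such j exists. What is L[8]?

4

   i    0    1    2    3    4    5    6    7    8    9
a[i]   13   13   21   13   16   15   16   20   17   20
L[i]    1    1    2    1    2    2    3    4    4    5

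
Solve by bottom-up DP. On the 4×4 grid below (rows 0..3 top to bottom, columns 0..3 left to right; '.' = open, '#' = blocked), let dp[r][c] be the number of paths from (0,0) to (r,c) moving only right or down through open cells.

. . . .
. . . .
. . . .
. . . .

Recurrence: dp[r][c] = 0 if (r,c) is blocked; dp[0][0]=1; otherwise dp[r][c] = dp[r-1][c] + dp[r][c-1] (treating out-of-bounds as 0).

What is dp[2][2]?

r\c   0   1   2   3
  0   1   1   1   1
  1   1   2   3   4
  2   1   3   6  10
  3   1   4  10  20

6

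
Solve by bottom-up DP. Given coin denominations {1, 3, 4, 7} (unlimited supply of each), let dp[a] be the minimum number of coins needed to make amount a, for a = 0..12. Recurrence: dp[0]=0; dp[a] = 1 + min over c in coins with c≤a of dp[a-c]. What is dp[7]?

 a  0  1  2  3  4  5  6  7  8  9 10 11 12
dp  0  1  2  1  1  2  2  1  2  3  2  2  3

1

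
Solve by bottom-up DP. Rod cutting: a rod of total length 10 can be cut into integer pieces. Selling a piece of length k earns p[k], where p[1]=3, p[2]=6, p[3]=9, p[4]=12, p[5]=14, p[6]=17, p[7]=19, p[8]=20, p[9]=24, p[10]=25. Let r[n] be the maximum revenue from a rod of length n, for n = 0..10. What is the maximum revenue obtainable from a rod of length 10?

   n    0    1    2    3    4    5    6    7    8    9   10
r[n]    0    3    6    9   12   15   18   21   24   27   30

30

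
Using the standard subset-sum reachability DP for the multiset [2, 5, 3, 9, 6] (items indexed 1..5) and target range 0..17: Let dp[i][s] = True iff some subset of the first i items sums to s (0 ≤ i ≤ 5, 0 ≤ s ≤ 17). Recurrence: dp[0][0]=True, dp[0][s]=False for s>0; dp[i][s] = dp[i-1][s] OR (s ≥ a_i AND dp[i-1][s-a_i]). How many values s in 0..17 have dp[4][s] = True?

13

i\s   0   1   2   3   4   5   6   7   8   9  10  11  12  13  14  15  16  17
  0   T   F   F   F   F   F   F   F   F   F   F   F   F   F   F   F   F   F
  1   T   F   T   F   F   F   F   F   F   F   F   F   F   F   F   F   F   F
  2   T   F   T   F   F   T   F   T   F   F   F   F   F   F   F   F   F   F
  3   T   F   T   T   F   T   F   T   T   F   T   F   F   F   F   F   F   F
  4   T   F   T   T   F   T   F   T   T   T   T   T   T   F   T   F   T   T
  5   T   F   T   T   F   T   T   T   T   T   T   T   T   T   T   T   T   T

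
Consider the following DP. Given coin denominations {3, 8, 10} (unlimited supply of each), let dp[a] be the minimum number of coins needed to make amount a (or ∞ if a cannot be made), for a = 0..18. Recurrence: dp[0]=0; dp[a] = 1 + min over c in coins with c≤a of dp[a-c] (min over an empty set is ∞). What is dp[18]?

 a  0  1  2  3  4  5  6  7  8  9 10 11 12 13 14 15 16 17 18
dp  0  -  -  1  -  -  2  -  1  3  1  2  4  2  3  5  2  4  2
(- denotes ∞ / unreachable)

2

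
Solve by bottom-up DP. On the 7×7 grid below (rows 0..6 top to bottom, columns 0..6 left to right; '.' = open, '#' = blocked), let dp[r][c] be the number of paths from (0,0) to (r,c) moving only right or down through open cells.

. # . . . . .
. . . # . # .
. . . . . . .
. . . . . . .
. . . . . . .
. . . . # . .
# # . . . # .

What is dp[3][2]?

r\c   0   1   2   3   4   5   6
  0   1   0   0   0   0   0   0
  1   1   1   1   0   0   0   0
  2   1   2   3   3   3   3   3
  3   1   3   6   9  12  15  18
  4   1   4  10  19  31  46  64
  5   1   5  15  34   0  46 110
  6   0   0  15  49  49   0 110

6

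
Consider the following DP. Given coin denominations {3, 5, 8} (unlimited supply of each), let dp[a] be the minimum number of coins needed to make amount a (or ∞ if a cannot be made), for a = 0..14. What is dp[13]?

 a  0  1  2  3  4  5  6  7  8  9 10 11 12 13 14
dp  0  -  -  1  -  1  2  -  1  3  2  2  4  2  3
(- denotes ∞ / unreachable)

2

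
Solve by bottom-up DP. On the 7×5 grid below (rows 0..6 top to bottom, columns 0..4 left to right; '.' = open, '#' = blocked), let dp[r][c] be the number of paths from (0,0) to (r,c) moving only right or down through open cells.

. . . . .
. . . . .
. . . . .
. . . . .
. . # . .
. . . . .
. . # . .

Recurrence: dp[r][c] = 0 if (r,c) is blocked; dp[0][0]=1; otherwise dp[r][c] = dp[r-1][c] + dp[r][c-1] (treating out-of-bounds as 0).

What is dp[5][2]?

r\c   0   1   2   3   4
  0   1   1   1   1   1
  1   1   2   3   4   5
  2   1   3   6  10  15
  3   1   4  10  20  35
  4   1   5   0  20  55
  5   1   6   6  26  81
  6   1   7   0  26 107

6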